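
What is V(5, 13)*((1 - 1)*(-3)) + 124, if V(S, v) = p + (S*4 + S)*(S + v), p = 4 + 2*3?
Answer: 124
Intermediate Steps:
p = 10 (p = 4 + 6 = 10)
V(S, v) = 10 + 5*S*(S + v) (V(S, v) = 10 + (S*4 + S)*(S + v) = 10 + (4*S + S)*(S + v) = 10 + (5*S)*(S + v) = 10 + 5*S*(S + v))
V(5, 13)*((1 - 1)*(-3)) + 124 = (10 + 5*5**2 + 5*5*13)*((1 - 1)*(-3)) + 124 = (10 + 5*25 + 325)*(0*(-3)) + 124 = (10 + 125 + 325)*0 + 124 = 460*0 + 124 = 0 + 124 = 124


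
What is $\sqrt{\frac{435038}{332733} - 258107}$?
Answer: $\frac{i \sqrt{28575203668737069}}{332733} \approx 508.04 i$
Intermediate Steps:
$\sqrt{\frac{435038}{332733} - 258107} = \sqrt{- \frac{85880281393}{332733}} = \frac{i \sqrt{28575203668737069}}{332733}$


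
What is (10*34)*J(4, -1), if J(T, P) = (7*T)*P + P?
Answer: -9860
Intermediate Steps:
J(T, P) = P + 7*P*T (J(T, P) = 7*P*T + P = P + 7*P*T)
(10*34)*J(4, -1) = (10*34)*(-(1 + 7*4)) = 340*(-(1 + 28)) = 340*(-1*29) = 340*(-29) = -9860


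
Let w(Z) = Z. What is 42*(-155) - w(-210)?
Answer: -6300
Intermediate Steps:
42*(-155) - w(-210) = 42*(-155) - 1*(-210) = -6510 + 210 = -6300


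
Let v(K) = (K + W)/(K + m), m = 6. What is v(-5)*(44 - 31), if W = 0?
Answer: -65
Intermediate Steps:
v(K) = K/(6 + K) (v(K) = (K + 0)/(K + 6) = K/(6 + K))
v(-5)*(44 - 31) = (-5/(6 - 5))*(44 - 31) = -5/1*13 = -5*1*13 = -5*13 = -65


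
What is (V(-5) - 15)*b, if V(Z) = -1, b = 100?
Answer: -1600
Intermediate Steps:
(V(-5) - 15)*b = (-1 - 15)*100 = -16*100 = -1600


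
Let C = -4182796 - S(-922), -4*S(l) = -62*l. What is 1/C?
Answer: -1/4168505 ≈ -2.3989e-7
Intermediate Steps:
S(l) = 31*l/2 (S(l) = -(-31)*l/2 = 31*l/2)
C = -4168505 (C = -4182796 - 31*(-922)/2 = -4182796 - 1*(-14291) = -4182796 + 14291 = -4168505)
1/C = 1/(-4168505) = -1/4168505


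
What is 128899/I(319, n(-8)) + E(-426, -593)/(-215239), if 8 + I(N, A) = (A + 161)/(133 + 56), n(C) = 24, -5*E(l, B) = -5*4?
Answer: -5243633367037/285622153 ≈ -18359.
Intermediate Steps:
E(l, B) = 4 (E(l, B) = -(-1)*4 = -⅕*(-20) = 4)
I(N, A) = -193/27 + A/189 (I(N, A) = -8 + (A + 161)/(133 + 56) = -8 + (161 + A)/189 = -8 + (161 + A)*(1/189) = -8 + (23/27 + A/189) = -193/27 + A/189)
128899/I(319, n(-8)) + E(-426, -593)/(-215239) = 128899/(-193/27 + (1/189)*24) + 4/(-215239) = 128899/(-193/27 + 8/63) + 4*(-1/215239) = 128899/(-1327/189) - 4/215239 = 128899*(-189/1327) - 4/215239 = -24361911/1327 - 4/215239 = -5243633367037/285622153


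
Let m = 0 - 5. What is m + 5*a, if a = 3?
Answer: 10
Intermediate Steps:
m = -5
m + 5*a = -5 + 5*3 = -5 + 15 = 10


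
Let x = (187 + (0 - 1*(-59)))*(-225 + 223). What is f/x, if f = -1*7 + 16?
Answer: -3/164 ≈ -0.018293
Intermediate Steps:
x = -492 (x = (187 + (0 + 59))*(-2) = (187 + 59)*(-2) = 246*(-2) = -492)
f = 9 (f = -7 + 16 = 9)
f/x = 9/(-492) = 9*(-1/492) = -3/164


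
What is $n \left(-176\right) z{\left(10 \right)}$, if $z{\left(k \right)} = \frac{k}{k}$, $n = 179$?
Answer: $-31504$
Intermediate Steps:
$z{\left(k \right)} = 1$
$n \left(-176\right) z{\left(10 \right)} = 179 \left(-176\right) 1 = \left(-31504\right) 1 = -31504$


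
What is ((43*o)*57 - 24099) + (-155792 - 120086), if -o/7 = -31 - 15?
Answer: 489245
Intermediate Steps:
o = 322 (o = -7*(-31 - 15) = -7*(-46) = 322)
((43*o)*57 - 24099) + (-155792 - 120086) = ((43*322)*57 - 24099) + (-155792 - 120086) = (13846*57 - 24099) - 275878 = (789222 - 24099) - 275878 = 765123 - 275878 = 489245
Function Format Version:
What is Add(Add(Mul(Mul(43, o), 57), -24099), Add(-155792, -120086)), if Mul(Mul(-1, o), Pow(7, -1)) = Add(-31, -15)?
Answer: 489245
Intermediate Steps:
o = 322 (o = Mul(-7, Add(-31, -15)) = Mul(-7, -46) = 322)
Add(Add(Mul(Mul(43, o), 57), -24099), Add(-155792, -120086)) = Add(Add(Mul(Mul(43, 322), 57), -24099), Add(-155792, -120086)) = Add(Add(Mul(13846, 57), -24099), -275878) = Add(Add(789222, -24099), -275878) = Add(765123, -275878) = 489245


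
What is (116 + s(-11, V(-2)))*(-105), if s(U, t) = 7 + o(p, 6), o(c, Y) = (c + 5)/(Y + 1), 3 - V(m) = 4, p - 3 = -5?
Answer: -12960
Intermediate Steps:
p = -2 (p = 3 - 5 = -2)
V(m) = -1 (V(m) = 3 - 1*4 = 3 - 4 = -1)
o(c, Y) = (5 + c)/(1 + Y)
s(U, t) = 52/7 (s(U, t) = 7 + (5 - 2)/(1 + 6) = 7 + 3/7 = 52/7)
(116 + s(-11, V(-2)))*(-105) = (116 + 52/7)*(-105) = (864/7)*(-105) = -12960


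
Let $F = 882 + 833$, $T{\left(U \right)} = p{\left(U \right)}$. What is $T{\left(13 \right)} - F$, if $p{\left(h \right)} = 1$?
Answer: $-1714$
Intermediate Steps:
$T{\left(U \right)} = 1$
$F = 1715$
$T{\left(13 \right)} - F = 1 - 1715 = -1714$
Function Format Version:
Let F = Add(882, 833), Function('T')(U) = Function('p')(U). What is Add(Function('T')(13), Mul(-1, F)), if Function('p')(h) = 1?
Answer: -1714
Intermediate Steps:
Function('T')(U) = 1
F = 1715
Add(Function('T')(13), Mul(-1, F)) = Add(1, Mul(-1, 1715)) = Add(1, -1715) = -1714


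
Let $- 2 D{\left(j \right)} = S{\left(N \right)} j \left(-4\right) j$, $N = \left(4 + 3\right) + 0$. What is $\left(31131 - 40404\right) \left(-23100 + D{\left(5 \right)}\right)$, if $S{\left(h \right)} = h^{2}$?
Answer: $191487450$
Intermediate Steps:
$N = 7$ ($N = 7 + 0 = 7$)
$D{\left(j \right)} = 98 j^{2}$ ($D{\left(j \right)} = - \frac{7^{2} j \left(-4\right) j}{2} = - \frac{49 j \left(-4\right) j}{2} = - \frac{- 196 j j}{2} = - \frac{\left(-196\right) j^{2}}{2} = 98 j^{2}$)
$\left(31131 - 40404\right) \left(-23100 + D{\left(5 \right)}\right) = \left(31131 - 40404\right) \left(-23100 + 98 \cdot 5^{2}\right) = - 9273 \left(-23100 + 98 \cdot 25\right) = - 9273 \left(-23100 + 2450\right) = \left(-9273\right) \left(-20650\right) = 191487450$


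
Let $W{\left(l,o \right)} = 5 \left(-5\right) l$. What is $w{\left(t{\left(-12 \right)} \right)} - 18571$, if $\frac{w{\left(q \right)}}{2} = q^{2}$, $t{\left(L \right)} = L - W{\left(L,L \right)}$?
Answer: $176117$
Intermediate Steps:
$W{\left(l,o \right)} = - 25 l$
$t{\left(L \right)} = 26 L$ ($t{\left(L \right)} = L - - 25 L = L + 25 L = 26 L$)
$w{\left(q \right)} = 2 q^{2}$
$w{\left(t{\left(-12 \right)} \right)} - 18571 = 2 \left(26 \left(-12\right)\right)^{2} - 18571 = 2 \left(-312\right)^{2} - 18571 = 2 \cdot 97344 - 18571 = 194688 - 18571 = 176117$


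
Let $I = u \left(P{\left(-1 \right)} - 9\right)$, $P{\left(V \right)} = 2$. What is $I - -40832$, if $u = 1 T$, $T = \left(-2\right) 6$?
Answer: $40916$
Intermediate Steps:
$T = -12$
$u = -12$ ($u = 1 \left(-12\right) = -12$)
$I = 84$ ($I = - 12 \left(2 - 9\right) = \left(-12\right) \left(-7\right) = 84$)
$I - -40832 = 84 - -40832 = 84 + 40832 = 40916$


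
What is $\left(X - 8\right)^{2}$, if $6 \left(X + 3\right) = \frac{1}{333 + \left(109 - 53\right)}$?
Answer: $\frac{659102929}{5447556} \approx 120.99$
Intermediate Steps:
$X = - \frac{7001}{2334}$ ($X = -3 + \frac{1}{6 \left(333 + \left(109 - 53\right)\right)} = -3 + \frac{1}{6 \left(333 + 56\right)} = -3 + \frac{1}{6 \cdot 389} = -3 + \frac{1}{6} \cdot \frac{1}{389} = -3 + \frac{1}{2334} = - \frac{7001}{2334} \approx -2.9996$)
$\left(X - 8\right)^{2} = \left(- \frac{7001}{2334} - 8\right)^{2} = \left(- \frac{25673}{2334}\right)^{2} = \frac{659102929}{5447556}$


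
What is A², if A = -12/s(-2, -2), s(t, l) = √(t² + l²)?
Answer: 18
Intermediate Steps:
s(t, l) = √(l² + t²)
A = -3*√2 (A = -12/√((-2)² + (-2)²) = -12/√(4 + 4) = -12*√2/4 = -3*√2 ≈ -4.2426)
A² = (-3*√2)² = 18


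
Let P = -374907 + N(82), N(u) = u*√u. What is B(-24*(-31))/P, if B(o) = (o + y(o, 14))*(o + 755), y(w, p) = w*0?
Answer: -418117281192/140554707281 - 91450992*√82/140554707281 ≈ -2.9807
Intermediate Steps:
y(w, p) = 0
N(u) = u^(3/2)
B(o) = o*(755 + o) (B(o) = (o + 0)*(o + 755) = o*(755 + o))
P = -374907 + 82*√82 (P = -374907 + 82^(3/2) = -374907 + 82*√82 ≈ -3.7416e+5)
B(-24*(-31))/P = ((-24*(-31))*(755 - 24*(-31)))/(-374907 + 82*√82) = (744*(755 + 744))/(-374907 + 82*√82) = (744*1499)/(-374907 + 82*√82) = 1115256/(-374907 + 82*√82)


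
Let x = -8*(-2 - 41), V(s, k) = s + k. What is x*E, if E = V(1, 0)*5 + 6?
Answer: 3784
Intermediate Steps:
V(s, k) = k + s
E = 11 (E = (0 + 1)*5 + 6 = 1*5 + 6 = 5 + 6 = 11)
x = 344 (x = -8*(-43) = 344)
x*E = 344*11 = 3784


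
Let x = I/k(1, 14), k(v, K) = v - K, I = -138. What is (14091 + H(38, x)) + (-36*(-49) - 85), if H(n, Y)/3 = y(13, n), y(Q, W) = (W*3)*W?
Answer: 28766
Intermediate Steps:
y(Q, W) = 3*W² (y(Q, W) = (3*W)*W = 3*W²)
x = 138/13 (x = -138/(1 - 1*14) = -138/(1 - 14) = -138/(-13) = -138*(-1/13) = 138/13 ≈ 10.615)
H(n, Y) = 9*n² (H(n, Y) = 3*(3*n²) = 9*n²)
(14091 + H(38, x)) + (-36*(-49) - 85) = (14091 + 9*38²) + (-36*(-49) - 85) = (14091 + 9*1444) + (1764 - 85) = (14091 + 12996) + 1679 = 27087 + 1679 = 28766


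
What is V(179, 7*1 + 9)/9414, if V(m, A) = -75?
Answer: -25/3138 ≈ -0.0079669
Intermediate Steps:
V(179, 7*1 + 9)/9414 = -75/9414 = -75*1/9414 = -25/3138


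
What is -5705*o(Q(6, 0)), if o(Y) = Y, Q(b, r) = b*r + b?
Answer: -34230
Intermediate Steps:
Q(b, r) = b + b*r
-5705*o(Q(6, 0)) = -34230*(1 + 0) = -34230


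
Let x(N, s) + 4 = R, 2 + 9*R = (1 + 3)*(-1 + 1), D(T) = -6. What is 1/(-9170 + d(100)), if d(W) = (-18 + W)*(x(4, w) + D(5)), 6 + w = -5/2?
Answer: -9/90074 ≈ -9.9918e-5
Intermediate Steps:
R = -2/9 (R = -2/9 + ((1 + 3)*(-1 + 1))/9 = -2/9 + (4*0)/9 = -2/9 + (⅑)*0 = -2/9 + 0 = -2/9 ≈ -0.22222)
w = -17/2 (w = -6 - 5/2 = -17/2 ≈ -8.5000)
x(N, s) = -38/9 (x(N, s) = -4 - 2/9 = -38/9)
d(W) = 184 - 92*W/9 (d(W) = (-18 + W)*(-38/9 - 6) = (-18 + W)*(-92/9) = 184 - 92*W/9)
1/(-9170 + d(100)) = 1/(-9170 + (184 - 92/9*100)) = 1/(-9170 + (184 - 9200/9)) = 1/(-9170 - 7544/9) = 1/(-90074/9) = -9/90074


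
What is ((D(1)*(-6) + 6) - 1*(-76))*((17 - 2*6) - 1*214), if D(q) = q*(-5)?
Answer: -23408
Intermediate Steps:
D(q) = -5*q
((D(1)*(-6) + 6) - 1*(-76))*((17 - 2*6) - 1*214) = ((-5*1*(-6) + 6) - 1*(-76))*((17 - 2*6) - 1*214) = ((-5*(-6) + 6) + 76)*((17 - 12) - 214) = ((30 + 6) + 76)*(5 - 214) = (36 + 76)*(-209) = 112*(-209) = -23408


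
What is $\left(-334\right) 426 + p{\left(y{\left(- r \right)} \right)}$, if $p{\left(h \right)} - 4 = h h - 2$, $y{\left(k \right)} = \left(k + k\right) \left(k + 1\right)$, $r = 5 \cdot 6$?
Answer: $2885318$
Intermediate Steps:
$r = 30$
$y{\left(k \right)} = 2 k \left(1 + k\right)$
$p{\left(h \right)} = 2 + h^{2}$ ($p{\left(h \right)} = 4 + \left(h h - 2\right) = 4 + \left(h^{2} - 2\right) = 4 + \left(-2 + h^{2}\right) = 2 + h^{2}$)
$\left(-334\right) 426 + p{\left(y{\left(- r \right)} \right)} = \left(-334\right) 426 + \left(2 + \left(2 \left(\left(-1\right) 30\right) \left(1 - 30\right)\right)^{2}\right) = -142284 + \left(2 + \left(2 \left(-30\right) \left(1 - 30\right)\right)^{2}\right) = -142284 + \left(2 + \left(2 \left(-30\right) \left(-29\right)\right)^{2}\right) = -142284 + \left(2 + 1740^{2}\right) = -142284 + \left(2 + 3027600\right) = -142284 + 3027602 = 2885318$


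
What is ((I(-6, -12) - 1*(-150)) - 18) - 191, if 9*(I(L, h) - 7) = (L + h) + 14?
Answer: -472/9 ≈ -52.444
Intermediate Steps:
I(L, h) = 77/9 + L/9 + h/9 (I(L, h) = 7 + ((L + h) + 14)/9 = 7 + (14 + L + h)/9 = 7 + (14/9 + L/9 + h/9) = 77/9 + L/9 + h/9)
((I(-6, -12) - 1*(-150)) - 18) - 191 = (((77/9 + (⅑)*(-6) + (⅑)*(-12)) - 1*(-150)) - 18) - 191 = (((77/9 - ⅔ - 4/3) + 150) - 18) - 191 = ((59/9 + 150) - 18) - 191 = (1409/9 - 18) - 191 = 1247/9 - 191 = -472/9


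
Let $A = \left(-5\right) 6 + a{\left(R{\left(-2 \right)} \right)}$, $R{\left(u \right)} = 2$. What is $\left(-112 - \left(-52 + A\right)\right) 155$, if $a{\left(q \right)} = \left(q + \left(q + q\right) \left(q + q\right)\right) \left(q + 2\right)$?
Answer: $-15810$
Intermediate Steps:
$a{\left(q \right)} = \left(2 + q\right) \left(q + 4 q^{2}\right)$ ($a{\left(q \right)} = \left(q + 2 q 2 q\right) \left(2 + q\right) = \left(q + 4 q^{2}\right) \left(2 + q\right) = \left(2 + q\right) \left(q + 4 q^{2}\right)$)
$A = 42$ ($A = \left(-5\right) 6 + 2 \left(2 + 4 \cdot 2^{2} + 9 \cdot 2\right) = -30 + 2 \left(2 + 4 \cdot 4 + 18\right) = -30 + 2 \left(2 + 16 + 18\right) = -30 + 2 \cdot 36 = -30 + 72 = 42$)
$\left(-112 - \left(-52 + A\right)\right) 155 = \left(-112 + \left(52 - 42\right)\right) 155 = \left(-112 + 10\right) 155 = \left(-102\right) 155 = -15810$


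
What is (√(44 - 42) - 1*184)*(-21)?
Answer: 3864 - 21*√2 ≈ 3834.3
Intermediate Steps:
(√(44 - 42) - 1*184)*(-21) = (√2 - 184)*(-21) = (-184 + √2)*(-21) = 3864 - 21*√2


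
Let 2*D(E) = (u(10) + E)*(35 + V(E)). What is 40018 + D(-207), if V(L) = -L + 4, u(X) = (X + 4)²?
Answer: 38665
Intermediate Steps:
u(X) = (4 + X)²
V(L) = 4 - L
D(E) = (39 - E)*(196 + E)/2 (D(E) = (((4 + 10)² + E)*(35 + (4 - E)))/2 = ((14² + E)*(39 - E))/2 = ((196 + E)*(39 - E))/2 = ((39 - E)*(196 + E))/2 = (39 - E)*(196 + E)/2)
40018 + D(-207) = 40018 + (3822 - 157/2*(-207) - ½*(-207)²) = 40018 + (3822 + 32499/2 - ½*42849) = 40018 + (3822 + 32499/2 - 42849/2) = 40018 - 1353 = 38665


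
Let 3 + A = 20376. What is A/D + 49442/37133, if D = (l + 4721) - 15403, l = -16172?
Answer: 571204859/997169582 ≈ 0.57283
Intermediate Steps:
A = 20373 (A = -3 + 20376 = 20373)
D = -26854 (D = (-16172 + 4721) - 15403 = -11451 - 15403 = -26854)
A/D + 49442/37133 = 20373/(-26854) + 49442/37133 = 20373*(-1/26854) + 49442*(1/37133) = -20373/26854 + 49442/37133 = 571204859/997169582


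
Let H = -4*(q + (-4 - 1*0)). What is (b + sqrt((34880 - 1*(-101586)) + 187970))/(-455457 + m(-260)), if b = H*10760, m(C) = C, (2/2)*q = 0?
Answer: -172160/455717 - 2*sqrt(81109)/455717 ≈ -0.37903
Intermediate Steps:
q = 0
H = 16 (H = -4*(0 + (-4 - 1*0)) = -4*(0 + (-4 + 0)) = -4*(0 - 4) = -4*(-4) = 16)
b = 172160 (b = 16*10760 = 172160)
(b + sqrt((34880 - 1*(-101586)) + 187970))/(-455457 + m(-260)) = (172160 + sqrt((34880 - 1*(-101586)) + 187970))/(-455457 - 260) = (172160 + sqrt((34880 + 101586) + 187970))/(-455717) = (172160 + sqrt(136466 + 187970))*(-1/455717) = (172160 + sqrt(324436))*(-1/455717) = (172160 + 2*sqrt(81109))*(-1/455717) = -172160/455717 - 2*sqrt(81109)/455717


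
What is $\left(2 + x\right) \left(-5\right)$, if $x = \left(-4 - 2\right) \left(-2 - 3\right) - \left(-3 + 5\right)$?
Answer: $-150$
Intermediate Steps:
$x = 28$ ($x = \left(-6\right) \left(-5\right) - 2 = 30 - 2 = 28$)
$\left(2 + x\right) \left(-5\right) = \left(2 + 28\right) \left(-5\right) = 30 \left(-5\right) = -150$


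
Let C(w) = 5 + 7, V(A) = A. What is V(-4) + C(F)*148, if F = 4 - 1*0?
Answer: 1772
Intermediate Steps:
F = 4 (F = 4 + 0 = 4)
C(w) = 12
V(-4) + C(F)*148 = -4 + 12*148 = -4 + 1776 = 1772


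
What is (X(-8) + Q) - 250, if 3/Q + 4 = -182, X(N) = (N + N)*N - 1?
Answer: -7627/62 ≈ -123.02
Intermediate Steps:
X(N) = -1 + 2*N² (X(N) = (2*N)*N - 1 = 2*N² - 1 = -1 + 2*N²)
Q = -1/62 (Q = 3/(-4 - 182) = 3/(-186) = 3*(-1/186) = -1/62 ≈ -0.016129)
(X(-8) + Q) - 250 = ((-1 + 2*(-8)²) - 1/62) - 250 = ((-1 + 2*64) - 1/62) - 250 = ((-1 + 128) - 1/62) - 250 = (127 - 1/62) - 250 = 7873/62 - 250 = -7627/62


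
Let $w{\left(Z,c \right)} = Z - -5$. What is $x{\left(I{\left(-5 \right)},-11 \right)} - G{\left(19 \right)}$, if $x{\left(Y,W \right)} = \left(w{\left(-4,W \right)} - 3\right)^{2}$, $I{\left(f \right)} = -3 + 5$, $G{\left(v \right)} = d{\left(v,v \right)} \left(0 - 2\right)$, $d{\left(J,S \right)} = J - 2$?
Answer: $38$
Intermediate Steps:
$d{\left(J,S \right)} = -2 + J$ ($d{\left(J,S \right)} = J - 2 = -2 + J$)
$w{\left(Z,c \right)} = 5 + Z$ ($w{\left(Z,c \right)} = Z + 5 = 5 + Z$)
$G{\left(v \right)} = 4 - 2 v$ ($G{\left(v \right)} = \left(-2 + v\right) \left(0 - 2\right) = \left(-2 + v\right) \left(-2\right) = 4 - 2 v$)
$I{\left(f \right)} = 2$
$x{\left(Y,W \right)} = 4$ ($x{\left(Y,W \right)} = \left(\left(5 - 4\right) - 3\right)^{2} = \left(1 - 3\right)^{2} = \left(-2\right)^{2} = 4$)
$x{\left(I{\left(-5 \right)},-11 \right)} - G{\left(19 \right)} = 4 - \left(4 - 38\right) = 4 - -34 = 4 + 34 = 38$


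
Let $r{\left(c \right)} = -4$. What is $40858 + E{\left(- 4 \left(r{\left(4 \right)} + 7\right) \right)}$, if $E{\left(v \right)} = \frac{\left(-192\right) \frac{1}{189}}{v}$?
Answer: $\frac{7722178}{189} \approx 40858.0$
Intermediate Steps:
$E{\left(v \right)} = - \frac{64}{63 v}$ ($E{\left(v \right)} = \frac{\left(-192\right) \frac{1}{189}}{v} = - \frac{64}{63 v}$)
$40858 + E{\left(- 4 \left(r{\left(4 \right)} + 7\right) \right)} = 40858 - \frac{64}{63 \left(- 4 \left(-4 + 7\right)\right)} = 40858 - \frac{64}{63 \left(\left(-4\right) 3\right)} = 40858 - \frac{64}{63 \left(-12\right)} = 40858 - - \frac{16}{189} = 40858 + \frac{16}{189} = \frac{7722178}{189}$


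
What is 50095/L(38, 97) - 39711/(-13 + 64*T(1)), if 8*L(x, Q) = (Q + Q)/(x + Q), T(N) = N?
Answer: 458588111/1649 ≈ 2.7810e+5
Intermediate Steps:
L(x, Q) = Q/(4*(Q + x)) (L(x, Q) = ((Q + Q)/(x + Q))/8 = ((2*Q)/(Q + x))/8 = (2*Q/(Q + x))/8 = Q/(4*(Q + x)))
50095/L(38, 97) - 39711/(-13 + 64*T(1)) = 50095/(((¼)*97/(97 + 38))) - 39711/(-13 + 64*1) = 50095/(((¼)*97/135)) - 39711/(-13 + 64) = 50095/(((¼)*97*(1/135))) - 39711/51 = 50095/(97/540) - 39711*1/51 = 50095*(540/97) - 13237/17 = 27051300/97 - 13237/17 = 458588111/1649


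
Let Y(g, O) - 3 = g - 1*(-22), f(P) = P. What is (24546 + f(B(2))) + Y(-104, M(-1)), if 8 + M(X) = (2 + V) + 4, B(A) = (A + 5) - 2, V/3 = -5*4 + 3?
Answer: 24472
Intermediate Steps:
V = -51 (V = 3*(-5*4 + 3) = 3*(-20 + 3) = 3*(-17) = -51)
B(A) = 3 + A (B(A) = (5 + A) - 2 = 3 + A)
M(X) = -53 (M(X) = -8 + ((2 - 51) + 4) = -8 + (-49 + 4) = -8 - 45 = -53)
Y(g, O) = 25 + g (Y(g, O) = 3 + (g - 1*(-22)) = 3 + (g + 22) = 3 + (22 + g) = 25 + g)
(24546 + f(B(2))) + Y(-104, M(-1)) = (24546 + (3 + 2)) + (25 - 104) = (24546 + 5) - 79 = 24551 - 79 = 24472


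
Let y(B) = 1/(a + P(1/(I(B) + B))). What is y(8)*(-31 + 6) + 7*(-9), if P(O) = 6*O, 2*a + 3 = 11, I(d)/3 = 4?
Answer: -2959/43 ≈ -68.814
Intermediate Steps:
I(d) = 12 (I(d) = 3*4 = 12)
a = 4 (a = -3/2 + (1/2)*11 = -3/2 + 11/2 = 4)
y(B) = 1/(4 + 6/(12 + B))
y(8)*(-31 + 6) + 7*(-9) = ((12 + 8)/(2*(27 + 2*8)))*(-31 + 6) + 7*(-9) = ((1/2)*20/(27 + 16))*(-25) - 63 = ((1/2)*20/43)*(-25) - 63 = ((1/2)*(1/43)*20)*(-25) - 63 = (10/43)*(-25) - 63 = -250/43 - 63 = -2959/43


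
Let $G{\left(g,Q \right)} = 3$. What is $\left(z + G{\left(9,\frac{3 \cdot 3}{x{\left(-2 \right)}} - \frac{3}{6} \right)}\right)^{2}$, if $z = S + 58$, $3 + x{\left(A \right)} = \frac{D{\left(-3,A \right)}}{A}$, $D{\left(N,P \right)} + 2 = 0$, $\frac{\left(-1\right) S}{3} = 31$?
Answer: $1024$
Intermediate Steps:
$S = -93$ ($S = \left(-3\right) 31 = -93$)
$D{\left(N,P \right)} = -2$ ($D{\left(N,P \right)} = -2 + 0 = -2$)
$x{\left(A \right)} = -3 - \frac{2}{A}$
$z = -35$ ($z = -93 + 58 = -35$)
$\left(z + G{\left(9,\frac{3 \cdot 3}{x{\left(-2 \right)}} - \frac{3}{6} \right)}\right)^{2} = \left(-35 + 3\right)^{2} = \left(-32\right)^{2} = 1024$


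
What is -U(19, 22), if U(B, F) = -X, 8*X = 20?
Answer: 5/2 ≈ 2.5000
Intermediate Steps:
X = 5/2 (X = (⅛)*20 = 5/2 ≈ 2.5000)
U(B, F) = -5/2 (U(B, F) = -1*5/2 = -5/2)
-U(19, 22) = -1*(-5/2) = 5/2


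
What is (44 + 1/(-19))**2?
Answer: 697225/361 ≈ 1931.4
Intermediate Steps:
(44 + 1/(-19))**2 = (44 - 1/19)**2 = (835/19)**2 = 697225/361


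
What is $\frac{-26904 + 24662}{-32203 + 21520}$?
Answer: $\frac{2242}{10683} \approx 0.20987$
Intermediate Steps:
$\frac{-26904 + 24662}{-32203 + 21520} = - \frac{2242}{-10683} = \left(-2242\right) \left(- \frac{1}{10683}\right) = \frac{2242}{10683}$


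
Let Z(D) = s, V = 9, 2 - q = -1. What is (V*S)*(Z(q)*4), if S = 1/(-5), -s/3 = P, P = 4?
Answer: 432/5 ≈ 86.400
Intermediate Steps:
q = 3 (q = 2 - 1*(-1) = 2 + 1 = 3)
s = -12 (s = -3*4 = -12)
Z(D) = -12
S = -⅕ ≈ -0.20000
(V*S)*(Z(q)*4) = (9*(-⅕))*(-12*4) = -9/5*(-48) = 432/5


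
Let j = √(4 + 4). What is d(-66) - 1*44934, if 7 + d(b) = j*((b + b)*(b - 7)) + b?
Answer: -45007 + 19272*√2 ≈ -17752.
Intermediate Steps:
j = 2*√2 (j = √8 = 2*√2 ≈ 2.8284)
d(b) = -7 + b + 4*b*√2*(-7 + b) (d(b) = -7 + ((2*√2)*((b + b)*(b - 7)) + b) = -7 + ((2*√2)*((2*b)*(-7 + b)) + b) = -7 + ((2*√2)*(2*b*(-7 + b)) + b) = -7 + (4*b*√2*(-7 + b) + b) = -7 + (b + 4*b*√2*(-7 + b)) = -7 + b + 4*b*√2*(-7 + b))
d(-66) - 1*44934 = (-7 - 66 - 28*(-66)*√2 + 4*√2*(-66)²) - 1*44934 = (-7 - 66 + 1848*√2 + 4*√2*4356) - 44934 = (-7 - 66 + 1848*√2 + 17424*√2) - 44934 = (-73 + 19272*√2) - 44934 = -45007 + 19272*√2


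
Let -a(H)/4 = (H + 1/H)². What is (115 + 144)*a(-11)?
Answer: -15419824/121 ≈ -1.2744e+5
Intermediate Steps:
a(H) = -4*(H + 1/H)²
(115 + 144)*a(-11) = (115 + 144)*(-4*(1 + (-11)²)²/(-11)²) = 259*(-4*1/121*(1 + 121)²) = 259*(-4*1/121*122²) = 259*(-4*1/121*14884) = 259*(-59536/121) = -15419824/121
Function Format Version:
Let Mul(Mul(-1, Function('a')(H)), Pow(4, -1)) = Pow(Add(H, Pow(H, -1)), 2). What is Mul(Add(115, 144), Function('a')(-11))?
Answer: Rational(-15419824, 121) ≈ -1.2744e+5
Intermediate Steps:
Function('a')(H) = Mul(-4, Pow(Add(H, Pow(H, -1)), 2))
Mul(Add(115, 144), Function('a')(-11)) = Mul(Add(115, 144), Mul(-4, Pow(-11, -2), Pow(Add(1, Pow(-11, 2)), 2))) = Mul(259, Mul(-4, Rational(1, 121), Pow(Add(1, 121), 2))) = Mul(259, Mul(-4, Rational(1, 121), Pow(122, 2))) = Mul(259, Mul(-4, Rational(1, 121), 14884)) = Mul(259, Rational(-59536, 121)) = Rational(-15419824, 121)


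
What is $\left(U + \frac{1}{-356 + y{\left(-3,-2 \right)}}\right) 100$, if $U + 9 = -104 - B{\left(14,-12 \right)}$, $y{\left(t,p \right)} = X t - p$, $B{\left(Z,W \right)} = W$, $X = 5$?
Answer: $- \frac{3727000}{369} \approx -10100.0$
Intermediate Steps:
$y{\left(t,p \right)} = - p + 5 t$ ($y{\left(t,p \right)} = 5 t - p = - p + 5 t$)
$U = -101$ ($U = -9 - 92 = -101$)
$\left(U + \frac{1}{-356 + y{\left(-3,-2 \right)}}\right) 100 = \left(-101 + \frac{1}{-356 + \left(\left(-1\right) \left(-2\right) + 5 \left(-3\right)\right)}\right) 100 = \left(-101 + \frac{1}{-356 + \left(2 - 15\right)}\right) 100 = \left(-101 + \frac{1}{-356 - 13}\right) 100 = \left(-101 + \frac{1}{-369}\right) 100 = \left(-101 - \frac{1}{369}\right) 100 = \left(- \frac{37270}{369}\right) 100 = - \frac{3727000}{369}$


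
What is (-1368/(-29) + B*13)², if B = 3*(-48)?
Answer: 2800526400/841 ≈ 3.3300e+6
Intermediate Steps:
B = -144
(-1368/(-29) + B*13)² = (-1368/(-29) - 144*13)² = (-1368*(-1/29) - 1872)² = (1368/29 - 1872)² = (-52920/29)² = 2800526400/841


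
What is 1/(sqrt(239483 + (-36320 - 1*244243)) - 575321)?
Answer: -575321/330994294121 - 2*I*sqrt(10270)/330994294121 ≈ -1.7382e-6 - 6.1234e-10*I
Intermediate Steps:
1/(sqrt(239483 + (-36320 - 1*244243)) - 575321) = 1/(sqrt(239483 + (-36320 - 244243)) - 575321) = 1/(sqrt(239483 - 280563) - 575321) = 1/(sqrt(-41080) - 575321) = 1/(2*I*sqrt(10270) - 575321) = 1/(-575321 + 2*I*sqrt(10270))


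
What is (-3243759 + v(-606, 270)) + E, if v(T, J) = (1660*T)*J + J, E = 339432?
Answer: -274513257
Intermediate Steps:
v(T, J) = J + 1660*J*T (v(T, J) = 1660*J*T + J = J + 1660*J*T)
(-3243759 + v(-606, 270)) + E = (-3243759 + 270*(1 + 1660*(-606))) + 339432 = (-3243759 + 270*(1 - 1005960)) + 339432 = (-3243759 + 270*(-1005959)) + 339432 = (-3243759 - 271608930) + 339432 = -274852689 + 339432 = -274513257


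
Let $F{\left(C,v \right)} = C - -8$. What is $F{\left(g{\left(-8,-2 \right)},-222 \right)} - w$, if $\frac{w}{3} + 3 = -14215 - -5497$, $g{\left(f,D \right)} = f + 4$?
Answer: $26167$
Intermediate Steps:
$g{\left(f,D \right)} = 4 + f$
$w = -26163$ ($w = -9 + 3 \left(-14215 - -5497\right) = -9 + 3 \left(-14215 + 5497\right) = -9 + 3 \left(-8718\right) = -9 - 26154 = -26163$)
$F{\left(C,v \right)} = 8 + C$ ($F{\left(C,v \right)} = C + 8 = 8 + C$)
$F{\left(g{\left(-8,-2 \right)},-222 \right)} - w = \left(8 + \left(4 - 8\right)\right) - -26163 = \left(8 - 4\right) + 26163 = 4 + 26163 = 26167$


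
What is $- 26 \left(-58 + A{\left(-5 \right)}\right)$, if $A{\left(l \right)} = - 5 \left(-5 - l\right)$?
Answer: $1508$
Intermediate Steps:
$A{\left(l \right)} = 25 + 5 l$
$- 26 \left(-58 + A{\left(-5 \right)}\right) = - 26 \left(-58 + \left(25 + 5 \left(-5\right)\right)\right) = - 26 \left(-58 + \left(25 - 25\right)\right) = - 26 \left(-58 + 0\right) = \left(-26\right) \left(-58\right) = 1508$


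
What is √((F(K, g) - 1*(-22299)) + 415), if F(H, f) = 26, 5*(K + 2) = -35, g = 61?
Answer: 2*√5685 ≈ 150.80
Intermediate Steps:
K = -9 (K = -2 + (⅕)*(-35) = -2 - 7 = -9)
√((F(K, g) - 1*(-22299)) + 415) = √((26 - 1*(-22299)) + 415) = √((26 + 22299) + 415) = √(22325 + 415) = √22740 = 2*√5685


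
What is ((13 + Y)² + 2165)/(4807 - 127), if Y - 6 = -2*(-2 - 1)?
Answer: 31/52 ≈ 0.59615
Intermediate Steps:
Y = 12 (Y = 6 - 2*(-2 - 1) = 6 - 2*(-3) = 6 + 6 = 12)
((13 + Y)² + 2165)/(4807 - 127) = ((13 + 12)² + 2165)/(4807 - 127) = (25² + 2165)/4680 = (625 + 2165)*(1/4680) = 2790*(1/4680) = 31/52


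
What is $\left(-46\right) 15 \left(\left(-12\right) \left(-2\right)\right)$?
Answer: $-16560$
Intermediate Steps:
$\left(-46\right) 15 \left(\left(-12\right) \left(-2\right)\right) = \left(-690\right) 24 = -16560$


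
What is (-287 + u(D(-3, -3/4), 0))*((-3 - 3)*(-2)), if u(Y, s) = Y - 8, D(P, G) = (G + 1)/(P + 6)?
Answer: -3539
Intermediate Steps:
D(P, G) = (1 + G)/(6 + P)
u(Y, s) = -8 + Y
(-287 + u(D(-3, -3/4), 0))*((-3 - 3)*(-2)) = (-287 + (-8 + (1 - 3/4)/(6 - 3)))*((-3 - 3)*(-2)) = (-287 + (-8 + (1 - 3*1/4)/3))*(-6*(-2)) = (-287 + (-8 + (1 - 3/4)/3))*12 = (-287 + (-8 + (1/3)*(1/4)))*12 = (-287 + (-8 + 1/12))*12 = (-287 - 95/12)*12 = -3539/12*12 = -3539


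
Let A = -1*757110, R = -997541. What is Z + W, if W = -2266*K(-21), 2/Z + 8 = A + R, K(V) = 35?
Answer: -139162005292/1754659 ≈ -79310.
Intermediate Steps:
A = -757110
Z = -2/1754659 (Z = 2/(-8 + (-757110 - 997541)) = 2/(-8 - 1754651) = 2/(-1754659) = 2*(-1/1754659) = -2/1754659 ≈ -1.1398e-6)
W = -79310 (W = -2266*35 = -79310)
Z + W = -2/1754659 - 79310 = -139162005292/1754659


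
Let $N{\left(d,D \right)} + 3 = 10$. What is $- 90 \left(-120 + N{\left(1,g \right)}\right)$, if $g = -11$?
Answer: $10170$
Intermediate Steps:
$N{\left(d,D \right)} = 7$ ($N{\left(d,D \right)} = -3 + 10 = 7$)
$- 90 \left(-120 + N{\left(1,g \right)}\right) = - 90 \left(-120 + 7\right) = \left(-90\right) \left(-113\right) = 10170$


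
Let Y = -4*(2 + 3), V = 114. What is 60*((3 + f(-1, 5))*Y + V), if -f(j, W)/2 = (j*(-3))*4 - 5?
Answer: 20040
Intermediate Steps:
Y = -20 (Y = -4*5 = -20)
f(j, W) = 10 + 24*j (f(j, W) = -2*((j*(-3))*4 - 5) = -2*(-3*j*4 - 5) = -2*(-12*j - 5) = -2*(-5 - 12*j) = 10 + 24*j)
60*((3 + f(-1, 5))*Y + V) = 60*((3 + (10 + 24*(-1)))*(-20) + 114) = 60*((3 + (10 - 24))*(-20) + 114) = 60*((3 - 14)*(-20) + 114) = 60*(-11*(-20) + 114) = 60*(220 + 114) = 60*334 = 20040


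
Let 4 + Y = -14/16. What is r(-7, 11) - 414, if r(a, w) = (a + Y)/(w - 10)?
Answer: -3407/8 ≈ -425.88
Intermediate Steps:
Y = -39/8 (Y = -4 - 14/16 = -4 - 14*1/16 = -4 - 7/8 = -39/8 ≈ -4.8750)
r(a, w) = (-39/8 + a)/(-10 + w) (r(a, w) = (a - 39/8)/(w - 10) = (-39/8 + a)/(-10 + w))
r(-7, 11) - 414 = (-39/8 - 7)/(-10 + 11) - 414 = -95/8/1 - 414 = 1*(-95/8) - 414 = -95/8 - 414 = -3407/8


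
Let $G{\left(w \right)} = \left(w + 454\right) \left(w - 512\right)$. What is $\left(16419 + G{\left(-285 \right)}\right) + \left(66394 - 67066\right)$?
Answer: $-118946$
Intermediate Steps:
$G{\left(w \right)} = \left(-512 + w\right) \left(454 + w\right)$ ($G{\left(w \right)} = \left(454 + w\right) \left(-512 + w\right) = \left(-512 + w\right) \left(454 + w\right)$)
$\left(16419 + G{\left(-285 \right)}\right) + \left(66394 - 67066\right) = \left(16419 - \left(215918 - 81225\right)\right) + \left(66394 - 67066\right) = \left(16419 + \left(-232448 + 81225 + 16530\right)\right) - 672 = \left(16419 - 134693\right) - 672 = -118274 - 672 = -118946$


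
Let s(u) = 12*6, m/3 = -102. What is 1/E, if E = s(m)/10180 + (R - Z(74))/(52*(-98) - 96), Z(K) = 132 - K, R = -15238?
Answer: 1651705/4877722 ≈ 0.33862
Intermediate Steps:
m = -306 (m = 3*(-102) = -306)
s(u) = 72
E = 4877722/1651705 (E = 72/10180 + (-15238 - (132 - 1*74))/(52*(-98) - 96) = 72*(1/10180) + (-15238 - (132 - 74))/(-5096 - 96) = 18/2545 + (-15238 - 1*58)/(-5192) = 18/2545 + (-15238 - 58)*(-1/5192) = 18/2545 - 15296*(-1/5192) = 18/2545 + 1912/649 = 4877722/1651705 ≈ 2.9531)
1/E = 1/(4877722/1651705) = 1651705/4877722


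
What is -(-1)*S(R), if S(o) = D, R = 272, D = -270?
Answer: -270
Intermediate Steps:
S(o) = -270
-(-1)*S(R) = -(-1)*(-270) = -1*270 = -270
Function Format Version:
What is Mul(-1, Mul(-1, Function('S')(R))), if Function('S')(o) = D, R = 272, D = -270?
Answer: -270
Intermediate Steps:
Function('S')(o) = -270
Mul(-1, Mul(-1, Function('S')(R))) = Mul(-1, Mul(-1, -270)) = Mul(-1, 270) = -270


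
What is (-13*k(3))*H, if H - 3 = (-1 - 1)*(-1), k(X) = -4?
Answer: 260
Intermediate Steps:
H = 5 (H = 3 + (-1 - 1)*(-1) = 3 - 2*(-1) = 3 + 2 = 5)
(-13*k(3))*H = -13*(-4)*5 = 52*5 = 260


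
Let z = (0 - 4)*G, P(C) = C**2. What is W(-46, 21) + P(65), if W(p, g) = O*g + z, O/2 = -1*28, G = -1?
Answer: 3053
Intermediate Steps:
O = -56 (O = 2*(-1*28) = 2*(-28) = -56)
z = 4 (z = (0 - 4)*(-1) = -4*(-1) = 4)
W(p, g) = 4 - 56*g (W(p, g) = -56*g + 4 = 4 - 56*g)
W(-46, 21) + P(65) = (4 - 56*21) + 65**2 = (4 - 1176) + 4225 = -1172 + 4225 = 3053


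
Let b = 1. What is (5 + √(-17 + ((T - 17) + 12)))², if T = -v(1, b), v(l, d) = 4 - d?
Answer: 50*I ≈ 50.0*I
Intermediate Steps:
T = -3 (T = -(4 - 1*1) = -(4 - 1) = -1*3 = -3)
(5 + √(-17 + ((T - 17) + 12)))² = (5 + √(-17 + ((-3 - 17) + 12)))² = (5 + √(-17 + (-20 + 12)))² = (5 + √(-17 - 8))² = (5 + √(-25))² = (5 + 5*I)²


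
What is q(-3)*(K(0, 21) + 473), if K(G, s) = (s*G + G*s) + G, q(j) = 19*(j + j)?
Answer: -53922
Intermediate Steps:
q(j) = 38*j (q(j) = 19*(2*j) = 38*j)
K(G, s) = G + 2*G*s (K(G, s) = (G*s + G*s) + G = 2*G*s + G = G + 2*G*s)
q(-3)*(K(0, 21) + 473) = (38*(-3))*(0*(1 + 2*21) + 473) = -114*(0*(1 + 42) + 473) = -114*(0*43 + 473) = -114*(0 + 473) = -114*473 = -53922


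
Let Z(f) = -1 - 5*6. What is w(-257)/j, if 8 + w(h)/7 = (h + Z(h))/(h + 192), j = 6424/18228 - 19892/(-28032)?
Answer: -17287726848/734864195 ≈ -23.525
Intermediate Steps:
Z(f) = -31 (Z(f) = -1 - 30 = -31)
j = 11305603/10645152 (j = 6424*(1/18228) - 19892*(-1/28032) = 1606/4557 + 4973/7008 = 11305603/10645152 ≈ 1.0620)
w(h) = -56 + 7*(-31 + h)/(192 + h) (w(h) = -56 + 7*((h - 31)/(h + 192)) = -56 + 7*((-31 + h)/(192 + h)) = -56 + 7*(-31 + h)/(192 + h))
w(-257)/j = (7*(-1567 - 7*(-257))/(192 - 257))/(11305603/10645152) = (7*(-1567 + 1799)/(-65))*(10645152/11305603) = (7*(-1/65)*232)*(10645152/11305603) = -1624/65*10645152/11305603 = -17287726848/734864195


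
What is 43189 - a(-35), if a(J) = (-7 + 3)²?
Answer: 43173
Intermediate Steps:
a(J) = 16 (a(J) = (-4)² = 16)
43189 - a(-35) = 43189 - 1*16 = 43189 - 16 = 43173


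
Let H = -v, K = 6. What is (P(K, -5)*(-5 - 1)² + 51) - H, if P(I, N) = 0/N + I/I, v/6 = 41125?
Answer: 246837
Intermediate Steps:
v = 246750 (v = 6*41125 = 246750)
H = -246750 (H = -1*246750 = -246750)
P(I, N) = 1 (P(I, N) = 0 + 1 = 1)
(P(K, -5)*(-5 - 1)² + 51) - H = (1*(-5 - 1)² + 51) - 1*(-246750) = (1*(-6)² + 51) + 246750 = (1*36 + 51) + 246750 = (36 + 51) + 246750 = 87 + 246750 = 246837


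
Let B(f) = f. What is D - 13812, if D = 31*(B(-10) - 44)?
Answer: -15486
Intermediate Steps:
D = -1674 (D = 31*(-10 - 44) = 31*(-54) = -1674)
D - 13812 = -1674 - 13812 = -15486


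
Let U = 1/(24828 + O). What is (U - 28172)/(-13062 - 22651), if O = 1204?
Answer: 733373503/929680816 ≈ 0.78884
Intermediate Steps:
U = 1/26032 (U = 1/(24828 + 1204) = 1/26032 ≈ 3.8414e-5)
(U - 28172)/(-13062 - 22651) = (1/26032 - 28172)/(-13062 - 22651) = -733373503/26032/(-35713) = -733373503/26032*(-1/35713) = 733373503/929680816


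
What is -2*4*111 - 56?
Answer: -944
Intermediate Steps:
-2*4*111 - 56 = -8*111 - 56 = -888 - 56 = -944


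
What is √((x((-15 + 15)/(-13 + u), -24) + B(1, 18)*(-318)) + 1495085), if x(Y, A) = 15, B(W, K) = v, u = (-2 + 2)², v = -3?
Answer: √1496054 ≈ 1223.1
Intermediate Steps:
u = 0 (u = 0² = 0)
B(W, K) = -3
√((x((-15 + 15)/(-13 + u), -24) + B(1, 18)*(-318)) + 1495085) = √((15 - 3*(-318)) + 1495085) = √((15 + 954) + 1495085) = √(969 + 1495085) = √1496054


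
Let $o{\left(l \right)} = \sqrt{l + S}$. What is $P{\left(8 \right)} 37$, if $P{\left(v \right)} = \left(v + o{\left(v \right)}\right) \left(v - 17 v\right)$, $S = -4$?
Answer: $-47360$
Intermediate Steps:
$o{\left(l \right)} = \sqrt{-4 + l}$ ($o{\left(l \right)} = \sqrt{l - 4} = \sqrt{-4 + l}$)
$P{\left(v \right)} = - 16 v \left(v + \sqrt{-4 + v}\right)$ ($P{\left(v \right)} = \left(v + \sqrt{-4 + v}\right) \left(v - 17 v\right) = \left(v + \sqrt{-4 + v}\right) \left(- 16 v\right) = - 16 v \left(v + \sqrt{-4 + v}\right)$)
$P{\left(8 \right)} 37 = \left(-16\right) 8 \left(8 + \sqrt{-4 + 8}\right) 37 = \left(-16\right) 8 \left(8 + \sqrt{4}\right) 37 = \left(-16\right) 8 \left(8 + 2\right) 37 = \left(-16\right) 8 \cdot 10 \cdot 37 = \left(-1280\right) 37 = -47360$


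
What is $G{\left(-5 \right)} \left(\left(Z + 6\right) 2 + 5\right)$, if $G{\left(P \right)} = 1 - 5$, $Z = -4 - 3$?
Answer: $-12$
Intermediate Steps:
$Z = -7$ ($Z = -4 - 3 = -7$)
$G{\left(P \right)} = -4$
$G{\left(-5 \right)} \left(\left(Z + 6\right) 2 + 5\right) = - 4 \left(\left(-7 + 6\right) 2 + 5\right) = - 4 \left(\left(-1\right) 2 + 5\right) = - 4 \left(-2 + 5\right) = \left(-4\right) 3 = -12$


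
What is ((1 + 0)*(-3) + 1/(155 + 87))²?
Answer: 525625/58564 ≈ 8.9752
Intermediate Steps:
((1 + 0)*(-3) + 1/(155 + 87))² = (1*(-3) + 1/242)² = (-3 + 1/242)² = (-725/242)² = 525625/58564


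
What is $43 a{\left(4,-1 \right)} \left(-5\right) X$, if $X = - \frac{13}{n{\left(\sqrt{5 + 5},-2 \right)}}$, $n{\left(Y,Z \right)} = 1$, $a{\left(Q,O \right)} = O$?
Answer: $-2795$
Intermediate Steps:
$X = -13$ ($X = - \frac{13}{1} = \left(-13\right) 1 = -13$)
$43 a{\left(4,-1 \right)} \left(-5\right) X = 43 \left(\left(-1\right) \left(-5\right)\right) \left(-13\right) = 43 \cdot 5 \left(-13\right) = 215 \left(-13\right) = -2795$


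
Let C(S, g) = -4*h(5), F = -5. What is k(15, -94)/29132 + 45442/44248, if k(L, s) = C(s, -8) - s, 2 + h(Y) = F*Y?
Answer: 166594305/161129092 ≈ 1.0339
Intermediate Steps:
h(Y) = -2 - 5*Y
C(S, g) = 108 (C(S, g) = -4*(-2 - 5*5) = -4*(-2 - 25) = -4*(-27) = 108)
k(L, s) = 108 - s
k(15, -94)/29132 + 45442/44248 = (108 - 1*(-94))/29132 + 45442/44248 = (108 + 94)*(1/29132) + 45442*(1/44248) = 202*(1/29132) + 22721/22124 = 101/14566 + 22721/22124 = 166594305/161129092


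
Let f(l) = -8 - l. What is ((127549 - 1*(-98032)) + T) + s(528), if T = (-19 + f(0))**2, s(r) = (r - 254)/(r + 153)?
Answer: 154117384/681 ≈ 2.2631e+5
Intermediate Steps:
s(r) = (-254 + r)/(153 + r)
T = 729 (T = (-19 + (-8 - 1*0))**2 = (-19 + (-8 + 0))**2 = (-19 - 8)**2 = (-27)**2 = 729)
((127549 - 1*(-98032)) + T) + s(528) = ((127549 - 1*(-98032)) + 729) + (-254 + 528)/(153 + 528) = ((127549 + 98032) + 729) + 274/681 = (225581 + 729) + (1/681)*274 = 226310 + 274/681 = 154117384/681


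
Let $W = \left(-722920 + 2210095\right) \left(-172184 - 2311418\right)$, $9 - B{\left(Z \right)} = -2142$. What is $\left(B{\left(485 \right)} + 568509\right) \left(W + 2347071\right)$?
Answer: $-2107760362630834140$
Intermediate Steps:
$B{\left(Z \right)} = 2151$ ($B{\left(Z \right)} = 9 - -2142 = 9 + 2142 = 2151$)
$W = -3693550804350$ ($W = 1487175 \left(-2483602\right) = -3693550804350$)
$\left(B{\left(485 \right)} + 568509\right) \left(W + 2347071\right) = \left(2151 + 568509\right) \left(-3693550804350 + 2347071\right) = 570660 \left(-3693548457279\right) = -2107760362630834140$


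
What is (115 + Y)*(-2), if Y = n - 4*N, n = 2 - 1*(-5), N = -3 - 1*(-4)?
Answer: -236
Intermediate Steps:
N = 1 (N = -3 + 4 = 1)
n = 7 (n = 2 + 5 = 7)
Y = 3 (Y = 7 - 4*1 = 7 - 4 = 3)
(115 + Y)*(-2) = (115 + 3)*(-2) = 118*(-2) = -236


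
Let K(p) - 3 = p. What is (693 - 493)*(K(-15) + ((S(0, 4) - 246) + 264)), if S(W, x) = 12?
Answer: 3600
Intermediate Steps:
K(p) = 3 + p
(693 - 493)*(K(-15) + ((S(0, 4) - 246) + 264)) = (693 - 493)*((3 - 15) + ((12 - 246) + 264)) = 200*(-12 + (-234 + 264)) = 200*(-12 + 30) = 200*18 = 3600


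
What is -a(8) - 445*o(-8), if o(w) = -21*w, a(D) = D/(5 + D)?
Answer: -971888/13 ≈ -74761.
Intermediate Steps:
-a(8) - 445*o(-8) = -8/(5 + 8) - (-9345)*(-8) = -8/13 - 445*168 = -8/13 - 74760 = -971888/13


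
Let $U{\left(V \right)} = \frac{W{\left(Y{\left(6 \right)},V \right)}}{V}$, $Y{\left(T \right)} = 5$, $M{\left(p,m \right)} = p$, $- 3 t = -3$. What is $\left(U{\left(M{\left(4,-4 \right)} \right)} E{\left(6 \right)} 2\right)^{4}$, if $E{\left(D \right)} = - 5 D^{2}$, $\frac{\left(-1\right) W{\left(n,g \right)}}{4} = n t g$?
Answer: $2687385600000000$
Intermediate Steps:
$t = 1$ ($t = \left(- \frac{1}{3}\right) \left(-3\right) = 1$)
$W{\left(n,g \right)} = - 4 g n$ ($W{\left(n,g \right)} = - 4 n 1 g = - 4 n g = - 4 g n$)
$U{\left(V \right)} = -20$ ($U{\left(V \right)} = \frac{\left(-4\right) V 5}{V} = \frac{\left(-20\right) V}{V} = -20$)
$\left(U{\left(M{\left(4,-4 \right)} \right)} E{\left(6 \right)} 2\right)^{4} = \left(- 20 \left(- 5 \cdot 6^{2}\right) 2\right)^{4} = \left(- 20 \left(\left(-5\right) 36\right) 2\right)^{4} = \left(\left(-20\right) \left(-180\right) 2\right)^{4} = \left(3600 \cdot 2\right)^{4} = 7200^{4} = 2687385600000000$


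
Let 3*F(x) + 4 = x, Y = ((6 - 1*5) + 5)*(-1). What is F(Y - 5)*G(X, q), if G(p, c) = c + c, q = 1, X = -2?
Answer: -10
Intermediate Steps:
Y = -6 (Y = ((6 - 5) + 5)*(-1) = (1 + 5)*(-1) = 6*(-1) = -6)
F(x) = -4/3 + x/3
G(p, c) = 2*c
F(Y - 5)*G(X, q) = (-4/3 + (-6 - 5)/3)*(2*1) = (-4/3 + (⅓)*(-11))*2 = (-4/3 - 11/3)*2 = -5*2 = -10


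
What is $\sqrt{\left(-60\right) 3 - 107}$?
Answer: $i \sqrt{287} \approx 16.941 i$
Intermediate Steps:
$\sqrt{\left(-60\right) 3 - 107} = \sqrt{-180 - 107} = \sqrt{-287} = i \sqrt{287}$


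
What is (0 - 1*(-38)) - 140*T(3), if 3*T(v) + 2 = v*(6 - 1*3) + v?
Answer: -1286/3 ≈ -428.67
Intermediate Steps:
T(v) = -⅔ + 4*v/3 (T(v) = -⅔ + (v*(6 - 1*3) + v)/3 = -⅔ + (v*(6 - 3) + v)/3 = -⅔ + (v*3 + v)/3 = -⅔ + (3*v + v)/3 = -⅔ + (4*v)/3 = -⅔ + 4*v/3)
(0 - 1*(-38)) - 140*T(3) = (0 - 1*(-38)) - 140*(-⅔ + (4/3)*3) = (0 + 38) - 140*(-⅔ + 4) = 38 - 140*10/3 = 38 - 1400/3 = -1286/3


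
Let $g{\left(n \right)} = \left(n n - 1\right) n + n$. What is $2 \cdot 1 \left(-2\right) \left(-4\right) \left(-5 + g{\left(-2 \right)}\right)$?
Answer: $-208$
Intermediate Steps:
$g{\left(n \right)} = n + n \left(-1 + n^{2}\right)$ ($g{\left(n \right)} = \left(n^{2} - 1\right) n + n = \left(-1 + n^{2}\right) n + n = n \left(-1 + n^{2}\right) + n = n + n \left(-1 + n^{2}\right)$)
$2 \cdot 1 \left(-2\right) \left(-4\right) \left(-5 + g{\left(-2 \right)}\right) = 2 \cdot 1 \left(-2\right) \left(-4\right) \left(-5 + \left(-2\right)^{3}\right) = 2 \left(-2\right) \left(-4\right) \left(-5 - 8\right) = \left(-4\right) \left(-4\right) \left(-13\right) = 16 \left(-13\right) = -208$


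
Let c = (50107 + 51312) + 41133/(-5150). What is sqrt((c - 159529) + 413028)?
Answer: sqrt(376524032802)/1030 ≈ 595.74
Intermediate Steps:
c = 522266717/5150 (c = 101419 + 41133*(-1/5150) = 101419 - 41133/5150 = 522266717/5150 ≈ 1.0141e+5)
sqrt((c - 159529) + 413028) = sqrt((522266717/5150 - 159529) + 413028) = sqrt(-299307633/5150 + 413028) = sqrt(1827786567/5150) = sqrt(376524032802)/1030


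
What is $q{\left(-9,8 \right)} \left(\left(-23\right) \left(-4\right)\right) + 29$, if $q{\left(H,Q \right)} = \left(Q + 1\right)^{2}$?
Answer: $7481$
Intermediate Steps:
$q{\left(H,Q \right)} = \left(1 + Q\right)^{2}$
$q{\left(-9,8 \right)} \left(\left(-23\right) \left(-4\right)\right) + 29 = \left(1 + 8\right)^{2} \left(\left(-23\right) \left(-4\right)\right) + 29 = 9^{2} \cdot 92 + 29 = 81 \cdot 92 + 29 = 7452 + 29 = 7481$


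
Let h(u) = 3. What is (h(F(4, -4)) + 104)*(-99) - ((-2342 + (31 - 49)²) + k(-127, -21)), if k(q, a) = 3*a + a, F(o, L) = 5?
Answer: -8491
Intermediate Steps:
k(q, a) = 4*a
(h(F(4, -4)) + 104)*(-99) - ((-2342 + (31 - 49)²) + k(-127, -21)) = (3 + 104)*(-99) - ((-2342 + (31 - 49)²) + 4*(-21)) = 107*(-99) - ((-2342 + (-18)²) - 84) = -10593 - ((-2342 + 324) - 84) = -10593 - (-2018 - 84) = -10593 - 1*(-2102) = -10593 + 2102 = -8491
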